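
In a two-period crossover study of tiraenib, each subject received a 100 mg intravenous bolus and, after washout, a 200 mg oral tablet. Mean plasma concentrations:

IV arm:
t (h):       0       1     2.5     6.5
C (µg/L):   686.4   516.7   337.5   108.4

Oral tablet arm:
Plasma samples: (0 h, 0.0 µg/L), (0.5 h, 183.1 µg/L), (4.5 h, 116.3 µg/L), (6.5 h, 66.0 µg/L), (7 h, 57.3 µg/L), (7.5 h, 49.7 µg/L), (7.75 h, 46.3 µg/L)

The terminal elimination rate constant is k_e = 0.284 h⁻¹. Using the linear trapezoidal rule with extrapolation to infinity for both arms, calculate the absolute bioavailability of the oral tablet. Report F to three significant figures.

F = 0.211

Trapezoidal AUC_0→6.5 (IV):
  [0→1]: (686.4+516.7)/2 × 1 = 601.55
  [1→2.5]: (516.7+337.5)/2 × 1.5 = 640.65
  [2.5→6.5]: (337.5+108.4)/2 × 4 = 891.8
  Sum = 2134.0 µg/L·h
IV tail: 108.4/0.284 = 381.690; AUC_iv,0→∞ = 2134.0 + 381.690 = 2515.69 µg/L·h
Trapezoidal AUC_0→7.75 (oral tablet):
  [0→0.5]: (0.0+183.1)/2 × 0.5 = 45.775
  [0.5→4.5]: (183.1+116.3)/2 × 4 = 598.8
  [4.5→6.5]: (116.3+66.0)/2 × 2 = 182.3
  [6.5→7]: (66.0+57.3)/2 × 0.5 = 30.825
  [7→7.5]: (57.3+49.7)/2 × 0.5 = 26.75
  [7.5→7.75]: (49.7+46.3)/2 × 0.25 = 12.0
  Sum = 896.45 µg/L·h
oral tablet tail: 46.3/0.284 = 163.028; AUC_ev,0→∞ = 896.45 + 163.028 = 1059.478 µg/L·h
F = (AUC_ev/D_ev)/(AUC_iv/D_iv) = (1059.478/200)/(2515.69/100) = 5.29739/25.1569 = 0.2106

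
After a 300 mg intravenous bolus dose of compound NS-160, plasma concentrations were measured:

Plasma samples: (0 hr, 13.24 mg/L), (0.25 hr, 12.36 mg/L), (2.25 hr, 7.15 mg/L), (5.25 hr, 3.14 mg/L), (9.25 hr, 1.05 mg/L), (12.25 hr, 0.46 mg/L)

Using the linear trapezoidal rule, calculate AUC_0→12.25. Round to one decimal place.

Trapezoidal AUC_0→12.25:
  [0→0.25]: (13.24+12.36)/2 × 0.25 = 3.2
  [0.25→2.25]: (12.36+7.15)/2 × 2 = 19.51
  [2.25→5.25]: (7.15+3.14)/2 × 3 = 15.435
  [5.25→9.25]: (3.14+1.05)/2 × 4 = 8.38
  [9.25→12.25]: (1.05+0.46)/2 × 3 = 2.265
  Sum = 48.79 mg/L·hr

AUC = 48.8 mg/L·hr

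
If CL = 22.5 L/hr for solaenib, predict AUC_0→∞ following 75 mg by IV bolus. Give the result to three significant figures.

AUC = 3.33 mg/L·hr

AUC_0→∞ = Dose_iv / CL
        = 75 / 22.5 = 3.33333 mg/L·hr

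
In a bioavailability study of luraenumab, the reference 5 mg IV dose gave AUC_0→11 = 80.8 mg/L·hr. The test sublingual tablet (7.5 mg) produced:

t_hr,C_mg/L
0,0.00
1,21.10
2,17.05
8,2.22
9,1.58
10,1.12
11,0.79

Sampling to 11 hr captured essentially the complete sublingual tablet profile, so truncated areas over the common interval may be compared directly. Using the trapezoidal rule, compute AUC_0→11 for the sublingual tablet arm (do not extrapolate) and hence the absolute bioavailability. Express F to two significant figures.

Trapezoidal AUC_0→11 (sublingual tablet):
  [0→1]: (0.00+21.10)/2 × 1 = 10.55
  [1→2]: (21.10+17.05)/2 × 1 = 19.075
  [2→8]: (17.05+2.22)/2 × 6 = 57.81
  [8→9]: (2.22+1.58)/2 × 1 = 1.9
  [9→10]: (1.58+1.12)/2 × 1 = 1.35
  [10→11]: (1.12+0.79)/2 × 1 = 0.955
  Sum = 91.64 mg/L·hr
F = (AUC_ev/D_ev)/(AUC_iv/D_iv) = (91.64/7.5)/(80.8/5) = 12.2187/16.16 = 0.7561

F = 0.76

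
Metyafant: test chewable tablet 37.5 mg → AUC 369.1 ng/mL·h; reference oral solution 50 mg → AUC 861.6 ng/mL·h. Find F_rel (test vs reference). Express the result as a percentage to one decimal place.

F_rel = 57.1%

F_rel = (AUC_test/D_test) / (AUC_ref/D_ref)
      = (369.1/37.5) / (861.6/50)
      = 9.84267 / 17.232 = 0.5712 = 57.12%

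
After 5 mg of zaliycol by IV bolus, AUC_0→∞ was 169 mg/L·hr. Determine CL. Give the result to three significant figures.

CL = 0.0296 L/hr

CL = Dose_iv / AUC_0→∞
   = 5 / 169 = 0.0295858 L/hr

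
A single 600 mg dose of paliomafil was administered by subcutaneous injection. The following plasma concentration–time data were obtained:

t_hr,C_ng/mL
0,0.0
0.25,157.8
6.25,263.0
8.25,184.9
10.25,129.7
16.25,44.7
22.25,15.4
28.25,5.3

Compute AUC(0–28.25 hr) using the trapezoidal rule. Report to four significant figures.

Trapezoidal AUC_0→28.25:
  [0→0.25]: (0.0+157.8)/2 × 0.25 = 19.725
  [0.25→6.25]: (157.8+263.0)/2 × 6 = 1262.4
  [6.25→8.25]: (263.0+184.9)/2 × 2 = 447.9
  [8.25→10.25]: (184.9+129.7)/2 × 2 = 314.6
  [10.25→16.25]: (129.7+44.7)/2 × 6 = 523.2
  [16.25→22.25]: (44.7+15.4)/2 × 6 = 180.3
  [22.25→28.25]: (15.4+5.3)/2 × 6 = 62.1
  Sum = 2810.225 ng/mL·hr

AUC = 2810 ng/mL·hr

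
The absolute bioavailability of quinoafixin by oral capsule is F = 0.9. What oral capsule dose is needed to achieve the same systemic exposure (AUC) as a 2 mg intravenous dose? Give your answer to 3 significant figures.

D_oral = 2.22 mg

For equal systemic exposure: F × D_ev = D_iv
D_ev = D_iv / F = 2 / 0.9 = 2.22222 mg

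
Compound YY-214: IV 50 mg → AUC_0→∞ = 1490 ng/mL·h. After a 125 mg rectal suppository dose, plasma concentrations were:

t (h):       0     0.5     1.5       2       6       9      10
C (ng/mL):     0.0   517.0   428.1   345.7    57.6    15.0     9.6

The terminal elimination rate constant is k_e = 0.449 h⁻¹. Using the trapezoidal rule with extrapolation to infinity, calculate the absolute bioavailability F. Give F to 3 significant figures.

Trapezoidal AUC_0→10 (rectal suppository):
  [0→0.5]: (0.0+517.0)/2 × 0.5 = 129.25
  [0.5→1.5]: (517.0+428.1)/2 × 1 = 472.55
  [1.5→2]: (428.1+345.7)/2 × 0.5 = 193.45
  [2→6]: (345.7+57.6)/2 × 4 = 806.6
  [6→9]: (57.6+15.0)/2 × 3 = 108.9
  [9→10]: (15.0+9.6)/2 × 1 = 12.3
  Sum = 1723.05 ng/mL·h
Tail: C_last/k_e = 9.6/0.449 = 21.381
AUC_0→∞ (rectal suppository) = 1723.05 + 21.381 = 1744.431 ng/mL·h
F = (AUC_ev/D_ev)/(AUC_iv/D_iv) = (1744.431/125)/(1490/50) = 13.955448/29.8 = 0.4683

F = 0.468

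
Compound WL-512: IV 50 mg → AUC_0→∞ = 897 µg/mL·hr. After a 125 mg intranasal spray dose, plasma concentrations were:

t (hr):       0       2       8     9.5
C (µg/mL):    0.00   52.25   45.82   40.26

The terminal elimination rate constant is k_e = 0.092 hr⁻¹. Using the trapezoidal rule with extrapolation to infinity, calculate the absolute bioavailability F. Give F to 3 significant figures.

Trapezoidal AUC_0→9.5 (intranasal spray):
  [0→2]: (0.00+52.25)/2 × 2 = 52.25
  [2→8]: (52.25+45.82)/2 × 6 = 294.21
  [8→9.5]: (45.82+40.26)/2 × 1.5 = 64.56
  Sum = 411.02 µg/mL·hr
Tail: C_last/k_e = 40.26/0.092 = 437.609
AUC_0→∞ (intranasal spray) = 411.02 + 437.609 = 848.629 µg/mL·hr
F = (AUC_ev/D_ev)/(AUC_iv/D_iv) = (848.629/125)/(897/50) = 6.789032/17.94 = 0.3784

F = 0.378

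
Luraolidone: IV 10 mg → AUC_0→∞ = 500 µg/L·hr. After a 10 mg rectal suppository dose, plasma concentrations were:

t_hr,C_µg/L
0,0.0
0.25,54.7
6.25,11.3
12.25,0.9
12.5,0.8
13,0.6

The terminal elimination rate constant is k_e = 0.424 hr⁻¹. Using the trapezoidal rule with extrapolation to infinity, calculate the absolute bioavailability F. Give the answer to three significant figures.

F = 0.487

Trapezoidal AUC_0→13 (rectal suppository):
  [0→0.25]: (0.0+54.7)/2 × 0.25 = 6.8375
  [0.25→6.25]: (54.7+11.3)/2 × 6 = 198.0
  [6.25→12.25]: (11.3+0.9)/2 × 6 = 36.6
  [12.25→12.5]: (0.9+0.8)/2 × 0.25 = 0.2125
  [12.5→13]: (0.8+0.6)/2 × 0.5 = 0.35
  Sum = 242.0 µg/L·hr
Tail: C_last/k_e = 0.6/0.424 = 1.415
AUC_0→∞ (rectal suppository) = 242.0 + 1.415 = 243.415 µg/L·hr
F = (AUC_ev/D_ev)/(AUC_iv/D_iv) = (243.415/10)/(500/10) = 24.3415/50 = 0.4868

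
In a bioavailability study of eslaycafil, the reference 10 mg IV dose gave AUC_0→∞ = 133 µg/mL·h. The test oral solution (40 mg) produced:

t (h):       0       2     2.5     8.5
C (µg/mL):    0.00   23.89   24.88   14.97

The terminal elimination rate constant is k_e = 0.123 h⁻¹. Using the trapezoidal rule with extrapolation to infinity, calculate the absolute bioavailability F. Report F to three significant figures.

F = 0.521

Trapezoidal AUC_0→8.5 (oral solution):
  [0→2]: (0.00+23.89)/2 × 2 = 23.89
  [2→2.5]: (23.89+24.88)/2 × 0.5 = 12.1925
  [2.5→8.5]: (24.88+14.97)/2 × 6 = 119.55
  Sum = 155.6325 µg/mL·h
Tail: C_last/k_e = 14.97/0.123 = 121.707
AUC_0→∞ (oral solution) = 155.6325 + 121.707 = 277.3395 µg/mL·h
F = (AUC_ev/D_ev)/(AUC_iv/D_iv) = (277.3395/40)/(133/10) = 6.9334875/13.3 = 0.5213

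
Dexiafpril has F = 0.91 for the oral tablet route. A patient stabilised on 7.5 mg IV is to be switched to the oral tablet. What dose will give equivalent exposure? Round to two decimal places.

For equal systemic exposure: F × D_ev = D_iv
D_ev = D_iv / F = 7.5 / 0.91 = 8.24176 mg

D_oral = 8.24 mg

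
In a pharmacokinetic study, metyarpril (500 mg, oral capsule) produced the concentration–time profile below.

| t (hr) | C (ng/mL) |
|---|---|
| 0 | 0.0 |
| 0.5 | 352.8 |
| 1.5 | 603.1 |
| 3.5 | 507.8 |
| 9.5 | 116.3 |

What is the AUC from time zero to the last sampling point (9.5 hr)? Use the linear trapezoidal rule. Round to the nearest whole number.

Trapezoidal AUC_0→9.5:
  [0→0.5]: (0.0+352.8)/2 × 0.5 = 88.2
  [0.5→1.5]: (352.8+603.1)/2 × 1 = 477.95
  [1.5→3.5]: (603.1+507.8)/2 × 2 = 1110.9
  [3.5→9.5]: (507.8+116.3)/2 × 6 = 1872.3
  Sum = 3549.35 ng/mL·hr

AUC = 3549 ng/mL·hr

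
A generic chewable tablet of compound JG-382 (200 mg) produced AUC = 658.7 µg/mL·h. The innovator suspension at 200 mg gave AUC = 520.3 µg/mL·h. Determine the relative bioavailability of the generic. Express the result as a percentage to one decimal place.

F_rel = 126.6%

F_rel = (AUC_test/D_test) / (AUC_ref/D_ref)
      = (658.7/200) / (520.3/200)
      = 3.2935 / 2.6015 = 1.2660 = 126.60%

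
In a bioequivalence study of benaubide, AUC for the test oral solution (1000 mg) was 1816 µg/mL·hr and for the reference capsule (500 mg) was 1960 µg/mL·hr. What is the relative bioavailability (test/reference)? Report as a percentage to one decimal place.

F_rel = 46.3%

F_rel = (AUC_test/D_test) / (AUC_ref/D_ref)
      = (1816/1000) / (1960/500)
      = 1.816 / 3.92 = 0.4633 = 46.33%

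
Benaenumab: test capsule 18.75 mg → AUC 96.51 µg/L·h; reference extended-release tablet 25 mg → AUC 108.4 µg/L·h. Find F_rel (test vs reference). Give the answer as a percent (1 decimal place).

F_rel = (AUC_test/D_test) / (AUC_ref/D_ref)
      = (96.51/18.75) / (108.4/25)
      = 5.1472 / 4.336 = 1.1871 = 118.71%

F_rel = 118.7%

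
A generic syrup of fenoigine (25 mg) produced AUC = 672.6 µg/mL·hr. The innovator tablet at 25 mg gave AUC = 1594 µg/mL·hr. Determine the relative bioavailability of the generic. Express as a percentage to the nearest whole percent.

F_rel = 42%

F_rel = (AUC_test/D_test) / (AUC_ref/D_ref)
      = (672.6/25) / (1594/25)
      = 26.904 / 63.76 = 0.4220 = 42.20%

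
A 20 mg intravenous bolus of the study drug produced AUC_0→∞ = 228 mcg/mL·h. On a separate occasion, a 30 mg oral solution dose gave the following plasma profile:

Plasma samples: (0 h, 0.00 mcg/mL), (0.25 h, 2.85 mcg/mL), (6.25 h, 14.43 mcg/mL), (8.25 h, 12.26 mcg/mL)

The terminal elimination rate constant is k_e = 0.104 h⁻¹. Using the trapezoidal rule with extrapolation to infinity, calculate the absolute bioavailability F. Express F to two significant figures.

Trapezoidal AUC_0→8.25 (oral solution):
  [0→0.25]: (0.00+2.85)/2 × 0.25 = 0.35625
  [0.25→6.25]: (2.85+14.43)/2 × 6 = 51.84
  [6.25→8.25]: (14.43+12.26)/2 × 2 = 26.69
  Sum = 78.88625 mcg/mL·h
Tail: C_last/k_e = 12.26/0.104 = 117.885
AUC_0→∞ (oral solution) = 78.88625 + 117.885 = 196.77125 mcg/mL·h
F = (AUC_ev/D_ev)/(AUC_iv/D_iv) = (196.77125/30)/(228/20) = 6.55904/11.4 = 0.5754

F = 0.58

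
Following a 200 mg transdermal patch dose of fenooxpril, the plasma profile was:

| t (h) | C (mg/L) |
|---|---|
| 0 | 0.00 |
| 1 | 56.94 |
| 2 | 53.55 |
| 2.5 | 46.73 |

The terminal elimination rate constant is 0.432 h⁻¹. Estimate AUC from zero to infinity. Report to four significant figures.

AUC = 217.0 mg/L·h

Trapezoidal AUC_0→2.5:
  [0→1]: (0.00+56.94)/2 × 1 = 28.47
  [1→2]: (56.94+53.55)/2 × 1 = 55.245
  [2→2.5]: (53.55+46.73)/2 × 0.5 = 25.07
  Sum = 108.785 mg/L·h
Extrapolated tail: C_last / k_e = 46.73 / 0.432 = 108.171
AUC_0→∞ = 108.785 + 108.171 = 216.956 mg/L·h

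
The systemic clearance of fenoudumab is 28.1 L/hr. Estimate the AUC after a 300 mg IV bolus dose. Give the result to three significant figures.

AUC_0→∞ = Dose_iv / CL
        = 300 / 28.1 = 10.6762 mg/L·hr

AUC = 10.7 mg/L·hr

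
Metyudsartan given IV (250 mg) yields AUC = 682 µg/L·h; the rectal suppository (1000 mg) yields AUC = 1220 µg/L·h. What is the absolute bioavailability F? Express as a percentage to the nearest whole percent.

F = (AUC_ev / D_ev) / (AUC_iv / D_iv)
  = (1220/1000) / (682/250)
  = 1.22 / 2.728 = 0.4472
  = 44.72%

F = 45%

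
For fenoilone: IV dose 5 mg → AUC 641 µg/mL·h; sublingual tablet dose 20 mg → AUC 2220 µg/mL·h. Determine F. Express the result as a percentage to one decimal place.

F = (AUC_ev / D_ev) / (AUC_iv / D_iv)
  = (2220/20) / (641/5)
  = 111 / 128.2 = 0.8658
  = 86.58%

F = 86.6%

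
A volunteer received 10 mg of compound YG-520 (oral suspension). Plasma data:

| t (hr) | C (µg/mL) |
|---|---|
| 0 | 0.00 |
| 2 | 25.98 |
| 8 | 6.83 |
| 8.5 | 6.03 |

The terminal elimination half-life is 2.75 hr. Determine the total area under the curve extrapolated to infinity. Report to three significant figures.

Trapezoidal AUC_0→8.5:
  [0→2]: (0.00+25.98)/2 × 2 = 25.98
  [2→8]: (25.98+6.83)/2 × 6 = 98.43
  [8→8.5]: (6.83+6.03)/2 × 0.5 = 3.215
  Sum = 127.625 µg/mL·hr
k_e = ln2 / t½ = 0.693147 / 2.75 = 0.2521 hr^-1
Extrapolated tail: C_last / k_e = 6.03 / 0.2521 = 23.919
AUC_0→∞ = 127.625 + 23.919 = 151.544 µg/mL·hr

AUC = 152 µg/mL·hr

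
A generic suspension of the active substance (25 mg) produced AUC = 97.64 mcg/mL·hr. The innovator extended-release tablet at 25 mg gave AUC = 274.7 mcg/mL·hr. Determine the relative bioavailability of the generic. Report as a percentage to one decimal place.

F_rel = 35.5%

F_rel = (AUC_test/D_test) / (AUC_ref/D_ref)
      = (97.64/25) / (274.7/25)
      = 3.9056 / 10.988 = 0.3554 = 35.54%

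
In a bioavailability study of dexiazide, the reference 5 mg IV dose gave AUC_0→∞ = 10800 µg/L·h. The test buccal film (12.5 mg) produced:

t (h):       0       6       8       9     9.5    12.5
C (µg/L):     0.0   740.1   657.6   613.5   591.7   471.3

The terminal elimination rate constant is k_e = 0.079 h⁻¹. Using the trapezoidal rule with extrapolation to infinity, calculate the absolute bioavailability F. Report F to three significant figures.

Trapezoidal AUC_0→12.5 (buccal film):
  [0→6]: (0.0+740.1)/2 × 6 = 2220.3
  [6→8]: (740.1+657.6)/2 × 2 = 1397.7
  [8→9]: (657.6+613.5)/2 × 1 = 635.55
  [9→9.5]: (613.5+591.7)/2 × 0.5 = 301.3
  [9.5→12.5]: (591.7+471.3)/2 × 3 = 1594.5
  Sum = 6149.35 µg/L·h
Tail: C_last/k_e = 471.3/0.079 = 5965.823
AUC_0→∞ (buccal film) = 6149.35 + 5965.823 = 12115.173 µg/L·h
F = (AUC_ev/D_ev)/(AUC_iv/D_iv) = (12115.173/12.5)/(10800/5) = 969.21384/2160 = 0.4487

F = 0.449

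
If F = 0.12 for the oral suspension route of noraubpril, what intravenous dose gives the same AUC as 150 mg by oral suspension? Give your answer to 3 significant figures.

Systemic exposure from an extravascular dose = F × D_ev, so the equivalent IV dose is F × D_ev.
D_iv = F × D_ev = 0.12 × 150 = 18 mg

D_iv = 18.0 mg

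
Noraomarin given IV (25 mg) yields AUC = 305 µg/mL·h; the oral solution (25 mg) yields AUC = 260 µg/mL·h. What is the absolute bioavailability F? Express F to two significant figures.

F = (AUC_ev / D_ev) / (AUC_iv / D_iv)
  = (260/25) / (305/25)
  = 10.4 / 12.2 = 0.8525

F = 0.85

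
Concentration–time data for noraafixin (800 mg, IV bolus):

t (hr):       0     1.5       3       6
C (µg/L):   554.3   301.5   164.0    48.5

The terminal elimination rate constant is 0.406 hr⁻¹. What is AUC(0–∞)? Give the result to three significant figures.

Trapezoidal AUC_0→6:
  [0→1.5]: (554.3+301.5)/2 × 1.5 = 641.85
  [1.5→3]: (301.5+164.0)/2 × 1.5 = 349.125
  [3→6]: (164.0+48.5)/2 × 3 = 318.75
  Sum = 1309.725 µg/L·hr
Extrapolated tail: C_last / k_e = 48.5 / 0.406 = 119.458
AUC_0→∞ = 1309.725 + 119.458 = 1429.183 µg/L·hr

AUC = 1430 µg/L·hr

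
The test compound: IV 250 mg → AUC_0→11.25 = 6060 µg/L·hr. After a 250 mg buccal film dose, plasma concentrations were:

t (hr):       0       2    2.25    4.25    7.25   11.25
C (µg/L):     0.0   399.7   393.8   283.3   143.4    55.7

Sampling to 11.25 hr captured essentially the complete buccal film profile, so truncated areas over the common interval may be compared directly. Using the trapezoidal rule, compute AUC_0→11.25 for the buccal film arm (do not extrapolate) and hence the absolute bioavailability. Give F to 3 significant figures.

Trapezoidal AUC_0→11.25 (buccal film):
  [0→2]: (0.0+399.7)/2 × 2 = 399.7
  [2→2.25]: (399.7+393.8)/2 × 0.25 = 99.1875
  [2.25→4.25]: (393.8+283.3)/2 × 2 = 677.1
  [4.25→7.25]: (283.3+143.4)/2 × 3 = 640.05
  [7.25→11.25]: (143.4+55.7)/2 × 4 = 398.2
  Sum = 2214.2375 µg/L·hr
F = (AUC_ev/D_ev)/(AUC_iv/D_iv) = (2214.2375/250)/(6060/250) = 8.85695/24.24 = 0.3654

F = 0.365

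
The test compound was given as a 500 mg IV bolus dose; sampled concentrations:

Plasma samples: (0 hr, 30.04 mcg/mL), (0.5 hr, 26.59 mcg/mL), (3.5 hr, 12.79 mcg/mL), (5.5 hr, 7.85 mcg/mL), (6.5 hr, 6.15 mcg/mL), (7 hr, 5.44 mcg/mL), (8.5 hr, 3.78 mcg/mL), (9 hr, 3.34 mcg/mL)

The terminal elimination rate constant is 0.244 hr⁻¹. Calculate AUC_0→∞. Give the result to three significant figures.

AUC = 126 mcg/mL·hr

Trapezoidal AUC_0→9:
  [0→0.5]: (30.04+26.59)/2 × 0.5 = 14.1575
  [0.5→3.5]: (26.59+12.79)/2 × 3 = 59.07
  [3.5→5.5]: (12.79+7.85)/2 × 2 = 20.64
  [5.5→6.5]: (7.85+6.15)/2 × 1 = 7.0
  [6.5→7]: (6.15+5.44)/2 × 0.5 = 2.8975
  [7→8.5]: (5.44+3.78)/2 × 1.5 = 6.915
  [8.5→9]: (3.78+3.34)/2 × 0.5 = 1.78
  Sum = 112.46 mcg/mL·hr
Extrapolated tail: C_last / k_e = 3.34 / 0.244 = 13.689
AUC_0→∞ = 112.46 + 13.689 = 126.149 mcg/mL·hr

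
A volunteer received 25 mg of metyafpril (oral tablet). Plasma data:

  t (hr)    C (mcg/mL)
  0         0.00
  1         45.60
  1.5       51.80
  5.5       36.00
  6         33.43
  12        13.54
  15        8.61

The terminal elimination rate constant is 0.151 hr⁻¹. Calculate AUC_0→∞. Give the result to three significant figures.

Trapezoidal AUC_0→15:
  [0→1]: (0.00+45.60)/2 × 1 = 22.8
  [1→1.5]: (45.60+51.80)/2 × 0.5 = 24.35
  [1.5→5.5]: (51.80+36.00)/2 × 4 = 175.6
  [5.5→6]: (36.00+33.43)/2 × 0.5 = 17.3575
  [6→12]: (33.43+13.54)/2 × 6 = 140.91
  [12→15]: (13.54+8.61)/2 × 3 = 33.225
  Sum = 414.2425 mcg/mL·hr
Extrapolated tail: C_last / k_e = 8.61 / 0.151 = 57.020
AUC_0→∞ = 414.2425 + 57.020 = 471.2625 mcg/mL·hr

AUC = 471 mcg/mL·hr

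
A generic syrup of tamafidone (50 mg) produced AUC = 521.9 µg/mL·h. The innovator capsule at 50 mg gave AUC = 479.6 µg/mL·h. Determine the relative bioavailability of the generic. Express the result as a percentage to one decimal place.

F_rel = 108.8%

F_rel = (AUC_test/D_test) / (AUC_ref/D_ref)
      = (521.9/50) / (479.6/50)
      = 10.438 / 9.592 = 1.0882 = 108.82%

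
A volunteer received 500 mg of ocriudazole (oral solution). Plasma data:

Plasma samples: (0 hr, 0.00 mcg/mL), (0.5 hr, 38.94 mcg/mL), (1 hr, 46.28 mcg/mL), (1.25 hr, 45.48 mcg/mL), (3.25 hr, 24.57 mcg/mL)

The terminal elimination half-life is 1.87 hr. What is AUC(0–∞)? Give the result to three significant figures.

AUC = 179 mcg/mL·hr

Trapezoidal AUC_0→3.25:
  [0→0.5]: (0.00+38.94)/2 × 0.5 = 9.735
  [0.5→1]: (38.94+46.28)/2 × 0.5 = 21.305
  [1→1.25]: (46.28+45.48)/2 × 0.25 = 11.47
  [1.25→3.25]: (45.48+24.57)/2 × 2 = 70.05
  Sum = 112.56 mcg/mL·hr
k_e = ln2 / t½ = 0.693147 / 1.87 = 0.3707 hr^-1
Extrapolated tail: C_last / k_e = 24.57 / 0.3707 = 66.280
AUC_0→∞ = 112.56 + 66.280 = 178.84 mcg/mL·hr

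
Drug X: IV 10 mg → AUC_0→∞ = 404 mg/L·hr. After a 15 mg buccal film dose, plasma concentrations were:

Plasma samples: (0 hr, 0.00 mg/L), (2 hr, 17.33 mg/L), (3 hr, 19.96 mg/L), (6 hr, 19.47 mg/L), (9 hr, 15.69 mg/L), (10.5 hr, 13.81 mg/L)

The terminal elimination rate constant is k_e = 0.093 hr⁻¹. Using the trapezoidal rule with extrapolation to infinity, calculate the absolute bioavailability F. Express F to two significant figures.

F = 0.53

Trapezoidal AUC_0→10.5 (buccal film):
  [0→2]: (0.00+17.33)/2 × 2 = 17.33
  [2→3]: (17.33+19.96)/2 × 1 = 18.645
  [3→6]: (19.96+19.47)/2 × 3 = 59.145
  [6→9]: (19.47+15.69)/2 × 3 = 52.74
  [9→10.5]: (15.69+13.81)/2 × 1.5 = 22.125
  Sum = 169.985 mg/L·hr
Tail: C_last/k_e = 13.81/0.093 = 148.495
AUC_0→∞ (buccal film) = 169.985 + 148.495 = 318.48 mg/L·hr
F = (AUC_ev/D_ev)/(AUC_iv/D_iv) = (318.48/15)/(404/10) = 21.232/40.4 = 0.5255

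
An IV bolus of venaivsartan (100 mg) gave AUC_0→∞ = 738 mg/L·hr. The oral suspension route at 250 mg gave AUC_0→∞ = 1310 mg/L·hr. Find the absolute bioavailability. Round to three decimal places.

F = 0.710

F = (AUC_ev / D_ev) / (AUC_iv / D_iv)
  = (1310/250) / (738/100)
  = 5.24 / 7.38 = 0.7100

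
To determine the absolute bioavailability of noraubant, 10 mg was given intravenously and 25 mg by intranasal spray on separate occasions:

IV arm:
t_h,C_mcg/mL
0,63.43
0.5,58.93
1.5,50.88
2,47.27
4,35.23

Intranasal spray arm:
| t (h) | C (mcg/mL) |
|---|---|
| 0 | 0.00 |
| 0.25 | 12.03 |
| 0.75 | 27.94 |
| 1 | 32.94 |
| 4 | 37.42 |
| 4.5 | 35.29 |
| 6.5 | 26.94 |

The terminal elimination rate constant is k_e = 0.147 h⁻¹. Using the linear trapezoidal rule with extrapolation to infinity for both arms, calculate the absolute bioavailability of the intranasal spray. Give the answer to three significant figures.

F = 0.359

Trapezoidal AUC_0→4 (IV):
  [0→0.5]: (63.43+58.93)/2 × 0.5 = 30.59
  [0.5→1.5]: (58.93+50.88)/2 × 1 = 54.905
  [1.5→2]: (50.88+47.27)/2 × 0.5 = 24.5375
  [2→4]: (47.27+35.23)/2 × 2 = 82.5
  Sum = 192.5325 mcg/mL·h
IV tail: 35.23/0.147 = 239.660; AUC_iv,0→∞ = 192.5325 + 239.660 = 432.1925 mcg/mL·h
Trapezoidal AUC_0→6.5 (intranasal spray):
  [0→0.25]: (0.00+12.03)/2 × 0.25 = 1.50375
  [0.25→0.75]: (12.03+27.94)/2 × 0.5 = 9.9925
  [0.75→1]: (27.94+32.94)/2 × 0.25 = 7.61
  [1→4]: (32.94+37.42)/2 × 3 = 105.54
  [4→4.5]: (37.42+35.29)/2 × 0.5 = 18.1775
  [4.5→6.5]: (35.29+26.94)/2 × 2 = 62.23
  Sum = 205.05375 mcg/mL·h
intranasal spray tail: 26.94/0.147 = 183.265; AUC_ev,0→∞ = 205.05375 + 183.265 = 388.31875 mcg/mL·h
F = (AUC_ev/D_ev)/(AUC_iv/D_iv) = (388.31875/25)/(432.1925/10) = 15.53275/43.21925 = 0.3594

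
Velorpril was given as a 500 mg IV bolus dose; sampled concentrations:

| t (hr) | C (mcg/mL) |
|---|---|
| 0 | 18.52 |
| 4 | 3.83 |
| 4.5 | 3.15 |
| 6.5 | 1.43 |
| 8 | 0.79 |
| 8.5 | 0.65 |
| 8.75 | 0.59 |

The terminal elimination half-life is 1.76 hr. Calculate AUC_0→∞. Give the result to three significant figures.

Trapezoidal AUC_0→8.75:
  [0→4]: (18.52+3.83)/2 × 4 = 44.7
  [4→4.5]: (3.83+3.15)/2 × 0.5 = 1.745
  [4.5→6.5]: (3.15+1.43)/2 × 2 = 4.58
  [6.5→8]: (1.43+0.79)/2 × 1.5 = 1.665
  [8→8.5]: (0.79+0.65)/2 × 0.5 = 0.36
  [8.5→8.75]: (0.65+0.59)/2 × 0.25 = 0.155
  Sum = 53.205 mcg/mL·hr
k_e = ln2 / t½ = 0.693147 / 1.76 = 0.3938 hr^-1
Extrapolated tail: C_last / k_e = 0.59 / 0.3938 = 1.498
AUC_0→∞ = 53.205 + 1.498 = 54.703 mcg/mL·hr

AUC = 54.7 mcg/mL·hr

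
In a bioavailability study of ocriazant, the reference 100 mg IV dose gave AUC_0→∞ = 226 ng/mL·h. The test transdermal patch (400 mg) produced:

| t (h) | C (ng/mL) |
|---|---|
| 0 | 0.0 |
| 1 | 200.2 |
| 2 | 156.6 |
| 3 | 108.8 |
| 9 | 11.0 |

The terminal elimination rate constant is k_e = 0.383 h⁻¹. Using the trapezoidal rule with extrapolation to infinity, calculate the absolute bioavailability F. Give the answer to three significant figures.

F = 0.884

Trapezoidal AUC_0→9 (transdermal patch):
  [0→1]: (0.0+200.2)/2 × 1 = 100.1
  [1→2]: (200.2+156.6)/2 × 1 = 178.4
  [2→3]: (156.6+108.8)/2 × 1 = 132.7
  [3→9]: (108.8+11.0)/2 × 6 = 359.4
  Sum = 770.6 ng/mL·h
Tail: C_last/k_e = 11.0/0.383 = 28.721
AUC_0→∞ (transdermal patch) = 770.6 + 28.721 = 799.321 ng/mL·h
F = (AUC_ev/D_ev)/(AUC_iv/D_iv) = (799.321/400)/(226/100) = 1.9983025/2.26 = 0.8842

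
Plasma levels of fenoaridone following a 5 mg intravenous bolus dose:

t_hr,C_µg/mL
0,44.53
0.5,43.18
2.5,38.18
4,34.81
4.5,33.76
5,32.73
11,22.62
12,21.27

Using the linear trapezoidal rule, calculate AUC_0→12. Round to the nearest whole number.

AUC = 380 µg/mL·hr

Trapezoidal AUC_0→12:
  [0→0.5]: (44.53+43.18)/2 × 0.5 = 21.9275
  [0.5→2.5]: (43.18+38.18)/2 × 2 = 81.36
  [2.5→4]: (38.18+34.81)/2 × 1.5 = 54.7425
  [4→4.5]: (34.81+33.76)/2 × 0.5 = 17.1425
  [4.5→5]: (33.76+32.73)/2 × 0.5 = 16.6225
  [5→11]: (32.73+22.62)/2 × 6 = 166.05
  [11→12]: (22.62+21.27)/2 × 1 = 21.945
  Sum = 379.79 µg/mL·hr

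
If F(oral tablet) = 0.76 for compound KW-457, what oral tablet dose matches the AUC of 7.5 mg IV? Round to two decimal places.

D_oral = 9.87 mg

For equal systemic exposure: F × D_ev = D_iv
D_ev = D_iv / F = 7.5 / 0.76 = 9.86842 mg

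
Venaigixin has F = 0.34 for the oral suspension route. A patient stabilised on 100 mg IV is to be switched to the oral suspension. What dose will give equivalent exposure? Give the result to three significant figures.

D_oral = 294 mg

For equal systemic exposure: F × D_ev = D_iv
D_ev = D_iv / F = 100 / 0.34 = 294.118 mg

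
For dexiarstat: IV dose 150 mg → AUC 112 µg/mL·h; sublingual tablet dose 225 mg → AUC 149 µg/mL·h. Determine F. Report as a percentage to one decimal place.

F = 88.7%

F = (AUC_ev / D_ev) / (AUC_iv / D_iv)
  = (149/225) / (112/150)
  = 0.662222 / 0.746667 = 0.8869
  = 88.69%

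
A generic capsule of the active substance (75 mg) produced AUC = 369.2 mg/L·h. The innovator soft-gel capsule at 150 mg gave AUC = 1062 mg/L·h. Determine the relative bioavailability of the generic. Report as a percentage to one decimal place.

F_rel = (AUC_test/D_test) / (AUC_ref/D_ref)
      = (369.2/75) / (1062/150)
      = 4.92267 / 7.08 = 0.6953 = 69.53%

F_rel = 69.5%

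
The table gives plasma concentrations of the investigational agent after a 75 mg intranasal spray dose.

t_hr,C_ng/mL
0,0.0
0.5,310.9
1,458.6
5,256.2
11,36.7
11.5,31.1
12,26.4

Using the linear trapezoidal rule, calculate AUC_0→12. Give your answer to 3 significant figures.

AUC = 2610 ng/mL·hr

Trapezoidal AUC_0→12:
  [0→0.5]: (0.0+310.9)/2 × 0.5 = 77.725
  [0.5→1]: (310.9+458.6)/2 × 0.5 = 192.375
  [1→5]: (458.6+256.2)/2 × 4 = 1429.6
  [5→11]: (256.2+36.7)/2 × 6 = 878.7
  [11→11.5]: (36.7+31.1)/2 × 0.5 = 16.95
  [11.5→12]: (31.1+26.4)/2 × 0.5 = 14.375
  Sum = 2609.725 ng/mL·hr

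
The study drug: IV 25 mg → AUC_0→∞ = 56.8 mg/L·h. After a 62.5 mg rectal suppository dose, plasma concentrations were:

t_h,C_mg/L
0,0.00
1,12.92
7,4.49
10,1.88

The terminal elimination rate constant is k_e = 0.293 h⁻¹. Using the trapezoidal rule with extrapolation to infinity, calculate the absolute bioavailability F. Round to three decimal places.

F = 0.526

Trapezoidal AUC_0→10 (rectal suppository):
  [0→1]: (0.00+12.92)/2 × 1 = 6.46
  [1→7]: (12.92+4.49)/2 × 6 = 52.23
  [7→10]: (4.49+1.88)/2 × 3 = 9.555
  Sum = 68.245 mg/L·h
Tail: C_last/k_e = 1.88/0.293 = 6.416
AUC_0→∞ (rectal suppository) = 68.245 + 6.416 = 74.661 mg/L·h
F = (AUC_ev/D_ev)/(AUC_iv/D_iv) = (74.661/62.5)/(56.8/25) = 1.194576/2.272 = 0.5258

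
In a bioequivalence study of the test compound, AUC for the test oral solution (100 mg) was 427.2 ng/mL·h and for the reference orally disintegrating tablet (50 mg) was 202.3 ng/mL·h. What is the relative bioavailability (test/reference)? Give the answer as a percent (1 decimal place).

F_rel = (AUC_test/D_test) / (AUC_ref/D_ref)
      = (427.2/100) / (202.3/50)
      = 4.272 / 4.046 = 1.0559 = 105.59%

F_rel = 105.6%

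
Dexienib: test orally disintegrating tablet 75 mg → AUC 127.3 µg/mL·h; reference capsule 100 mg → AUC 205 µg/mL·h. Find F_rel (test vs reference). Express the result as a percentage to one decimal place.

F_rel = (AUC_test/D_test) / (AUC_ref/D_ref)
      = (127.3/75) / (205/100)
      = 1.69733 / 2.05 = 0.8280 = 82.80%

F_rel = 82.8%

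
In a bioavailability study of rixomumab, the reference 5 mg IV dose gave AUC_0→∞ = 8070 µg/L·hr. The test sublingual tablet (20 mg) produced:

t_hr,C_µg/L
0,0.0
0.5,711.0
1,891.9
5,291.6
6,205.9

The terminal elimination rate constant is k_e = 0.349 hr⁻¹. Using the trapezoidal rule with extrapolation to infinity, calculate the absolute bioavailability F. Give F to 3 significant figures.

F = 0.117

Trapezoidal AUC_0→6 (sublingual tablet):
  [0→0.5]: (0.0+711.0)/2 × 0.5 = 177.75
  [0.5→1]: (711.0+891.9)/2 × 0.5 = 400.725
  [1→5]: (891.9+291.6)/2 × 4 = 2367.0
  [5→6]: (291.6+205.9)/2 × 1 = 248.75
  Sum = 3194.225 µg/L·hr
Tail: C_last/k_e = 205.9/0.349 = 589.971
AUC_0→∞ (sublingual tablet) = 3194.225 + 589.971 = 3784.196 µg/L·hr
F = (AUC_ev/D_ev)/(AUC_iv/D_iv) = (3784.196/20)/(8070/5) = 189.2098/1614 = 0.1172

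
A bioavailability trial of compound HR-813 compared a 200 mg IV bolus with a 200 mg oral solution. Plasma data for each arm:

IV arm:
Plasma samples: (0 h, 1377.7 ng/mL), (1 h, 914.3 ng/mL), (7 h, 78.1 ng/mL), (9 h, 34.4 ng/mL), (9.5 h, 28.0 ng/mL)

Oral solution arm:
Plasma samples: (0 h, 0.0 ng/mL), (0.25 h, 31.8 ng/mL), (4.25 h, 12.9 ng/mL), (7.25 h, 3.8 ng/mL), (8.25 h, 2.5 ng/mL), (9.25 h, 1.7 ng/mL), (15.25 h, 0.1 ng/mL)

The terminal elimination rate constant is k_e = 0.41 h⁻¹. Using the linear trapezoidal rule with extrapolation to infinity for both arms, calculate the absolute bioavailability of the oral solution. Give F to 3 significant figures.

F = 0.0299

Trapezoidal AUC_0→9.5 (IV):
  [0→1]: (1377.7+914.3)/2 × 1 = 1146.0
  [1→7]: (914.3+78.1)/2 × 6 = 2977.2
  [7→9]: (78.1+34.4)/2 × 2 = 112.5
  [9→9.5]: (34.4+28.0)/2 × 0.5 = 15.6
  Sum = 4251.3 ng/mL·h
IV tail: 28.0/0.41 = 68.293; AUC_iv,0→∞ = 4251.3 + 68.293 = 4319.593 ng/mL·h
Trapezoidal AUC_0→15.25 (oral solution):
  [0→0.25]: (0.0+31.8)/2 × 0.25 = 3.975
  [0.25→4.25]: (31.8+12.9)/2 × 4 = 89.4
  [4.25→7.25]: (12.9+3.8)/2 × 3 = 25.05
  [7.25→8.25]: (3.8+2.5)/2 × 1 = 3.15
  [8.25→9.25]: (2.5+1.7)/2 × 1 = 2.1
  [9.25→15.25]: (1.7+0.1)/2 × 6 = 5.4
  Sum = 129.075 ng/mL·h
oral solution tail: 0.1/0.41 = 0.244; AUC_ev,0→∞ = 129.075 + 0.244 = 129.319 ng/mL·h
F = (AUC_ev/D_ev)/(AUC_iv/D_iv) = (129.319/200)/(4319.593/200) = 0.646595/21.597965 = 0.0299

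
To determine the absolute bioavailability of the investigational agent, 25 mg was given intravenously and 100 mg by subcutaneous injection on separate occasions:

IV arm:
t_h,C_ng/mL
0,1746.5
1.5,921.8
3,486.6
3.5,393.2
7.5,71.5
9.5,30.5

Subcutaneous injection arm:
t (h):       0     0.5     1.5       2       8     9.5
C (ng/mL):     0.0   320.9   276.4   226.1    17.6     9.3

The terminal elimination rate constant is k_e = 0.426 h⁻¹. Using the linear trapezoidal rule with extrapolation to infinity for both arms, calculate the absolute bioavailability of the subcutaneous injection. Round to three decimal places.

Trapezoidal AUC_0→9.5 (IV):
  [0→1.5]: (1746.5+921.8)/2 × 1.5 = 2001.225
  [1.5→3]: (921.8+486.6)/2 × 1.5 = 1056.3
  [3→3.5]: (486.6+393.2)/2 × 0.5 = 219.95
  [3.5→7.5]: (393.2+71.5)/2 × 4 = 929.4
  [7.5→9.5]: (71.5+30.5)/2 × 2 = 102.0
  Sum = 4308.875 ng/mL·h
IV tail: 30.5/0.426 = 71.596; AUC_iv,0→∞ = 4308.875 + 71.596 = 4380.471 ng/mL·h
Trapezoidal AUC_0→9.5 (subcutaneous injection):
  [0→0.5]: (0.0+320.9)/2 × 0.5 = 80.225
  [0.5→1.5]: (320.9+276.4)/2 × 1 = 298.65
  [1.5→2]: (276.4+226.1)/2 × 0.5 = 125.625
  [2→8]: (226.1+17.6)/2 × 6 = 731.1
  [8→9.5]: (17.6+9.3)/2 × 1.5 = 20.175
  Sum = 1255.775 ng/mL·h
subcutaneous injection tail: 9.3/0.426 = 21.831; AUC_ev,0→∞ = 1255.775 + 21.831 = 1277.606 ng/mL·h
F = (AUC_ev/D_ev)/(AUC_iv/D_iv) = (1277.606/100)/(4380.471/25) = 12.77606/175.21884 = 0.0729

F = 0.073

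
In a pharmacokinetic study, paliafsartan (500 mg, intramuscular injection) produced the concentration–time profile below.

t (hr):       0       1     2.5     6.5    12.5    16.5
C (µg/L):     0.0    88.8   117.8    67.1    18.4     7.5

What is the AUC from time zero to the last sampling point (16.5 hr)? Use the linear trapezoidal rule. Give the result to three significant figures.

AUC = 877 µg/L·hr

Trapezoidal AUC_0→16.5:
  [0→1]: (0.0+88.8)/2 × 1 = 44.4
  [1→2.5]: (88.8+117.8)/2 × 1.5 = 154.95
  [2.5→6.5]: (117.8+67.1)/2 × 4 = 369.8
  [6.5→12.5]: (67.1+18.4)/2 × 6 = 256.5
  [12.5→16.5]: (18.4+7.5)/2 × 4 = 51.8
  Sum = 877.45 µg/L·hr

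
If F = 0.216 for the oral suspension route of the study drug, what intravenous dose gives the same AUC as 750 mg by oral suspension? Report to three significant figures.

Systemic exposure from an extravascular dose = F × D_ev, so the equivalent IV dose is F × D_ev.
D_iv = F × D_ev = 0.216 × 750 = 162 mg

D_iv = 162 mg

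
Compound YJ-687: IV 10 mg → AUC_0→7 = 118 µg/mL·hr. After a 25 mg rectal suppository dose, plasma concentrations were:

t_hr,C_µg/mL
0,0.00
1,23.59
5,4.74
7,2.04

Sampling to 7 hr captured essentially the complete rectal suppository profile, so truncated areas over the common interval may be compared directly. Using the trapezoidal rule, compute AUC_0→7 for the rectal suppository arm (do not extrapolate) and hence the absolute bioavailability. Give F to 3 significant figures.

F = 0.255

Trapezoidal AUC_0→7 (rectal suppository):
  [0→1]: (0.00+23.59)/2 × 1 = 11.795
  [1→5]: (23.59+4.74)/2 × 4 = 56.66
  [5→7]: (4.74+2.04)/2 × 2 = 6.78
  Sum = 75.235 µg/mL·hr
F = (AUC_ev/D_ev)/(AUC_iv/D_iv) = (75.235/25)/(118/10) = 3.0094/11.8 = 0.2550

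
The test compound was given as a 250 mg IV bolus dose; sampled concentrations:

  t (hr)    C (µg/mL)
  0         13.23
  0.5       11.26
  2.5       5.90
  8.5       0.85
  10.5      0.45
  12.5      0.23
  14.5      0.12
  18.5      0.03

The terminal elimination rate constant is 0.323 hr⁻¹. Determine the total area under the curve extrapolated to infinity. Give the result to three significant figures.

Trapezoidal AUC_0→18.5:
  [0→0.5]: (13.23+11.26)/2 × 0.5 = 6.1225
  [0.5→2.5]: (11.26+5.90)/2 × 2 = 17.16
  [2.5→8.5]: (5.90+0.85)/2 × 6 = 20.25
  [8.5→10.5]: (0.85+0.45)/2 × 2 = 1.3
  [10.5→12.5]: (0.45+0.23)/2 × 2 = 0.68
  [12.5→14.5]: (0.23+0.12)/2 × 2 = 0.35
  [14.5→18.5]: (0.12+0.03)/2 × 4 = 0.3
  Sum = 46.1625 µg/mL·hr
Extrapolated tail: C_last / k_e = 0.03 / 0.323 = 0.093
AUC_0→∞ = 46.1625 + 0.093 = 46.2555 µg/mL·hr

AUC = 46.3 µg/mL·hr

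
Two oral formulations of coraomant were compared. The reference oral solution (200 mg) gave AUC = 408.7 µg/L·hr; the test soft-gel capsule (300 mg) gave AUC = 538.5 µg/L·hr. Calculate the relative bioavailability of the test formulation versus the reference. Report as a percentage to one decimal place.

F_rel = 87.8%

F_rel = (AUC_test/D_test) / (AUC_ref/D_ref)
      = (538.5/300) / (408.7/200)
      = 1.795 / 2.0435 = 0.8784 = 87.84%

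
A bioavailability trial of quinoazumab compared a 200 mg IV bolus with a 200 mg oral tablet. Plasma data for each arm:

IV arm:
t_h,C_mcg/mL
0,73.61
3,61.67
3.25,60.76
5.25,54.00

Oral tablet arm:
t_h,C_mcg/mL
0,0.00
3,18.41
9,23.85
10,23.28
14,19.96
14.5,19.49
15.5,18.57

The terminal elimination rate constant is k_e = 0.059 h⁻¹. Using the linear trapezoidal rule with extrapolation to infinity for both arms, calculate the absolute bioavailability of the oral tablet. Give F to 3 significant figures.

Trapezoidal AUC_0→5.25 (IV):
  [0→3]: (73.61+61.67)/2 × 3 = 202.92
  [3→3.25]: (61.67+60.76)/2 × 0.25 = 15.30375
  [3.25→5.25]: (60.76+54.00)/2 × 2 = 114.76
  Sum = 332.98375 mcg/mL·h
IV tail: 54.00/0.059 = 915.254; AUC_iv,0→∞ = 332.98375 + 915.254 = 1248.23775 mcg/mL·h
Trapezoidal AUC_0→15.5 (oral tablet):
  [0→3]: (0.00+18.41)/2 × 3 = 27.615
  [3→9]: (18.41+23.85)/2 × 6 = 126.78
  [9→10]: (23.85+23.28)/2 × 1 = 23.565
  [10→14]: (23.28+19.96)/2 × 4 = 86.48
  [14→14.5]: (19.96+19.49)/2 × 0.5 = 9.8625
  [14.5→15.5]: (19.49+18.57)/2 × 1 = 19.03
  Sum = 293.3325 mcg/mL·h
oral tablet tail: 18.57/0.059 = 314.746; AUC_ev,0→∞ = 293.3325 + 314.746 = 608.0785 mcg/mL·h
F = (AUC_ev/D_ev)/(AUC_iv/D_iv) = (608.0785/200)/(1248.23775/200) = 3.0403925/6.24119 = 0.4871

F = 0.487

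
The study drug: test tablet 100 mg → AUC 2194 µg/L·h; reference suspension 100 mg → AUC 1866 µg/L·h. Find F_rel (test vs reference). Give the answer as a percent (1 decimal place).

F_rel = 117.6%

F_rel = (AUC_test/D_test) / (AUC_ref/D_ref)
      = (2194/100) / (1866/100)
      = 21.94 / 18.66 = 1.1758 = 117.58%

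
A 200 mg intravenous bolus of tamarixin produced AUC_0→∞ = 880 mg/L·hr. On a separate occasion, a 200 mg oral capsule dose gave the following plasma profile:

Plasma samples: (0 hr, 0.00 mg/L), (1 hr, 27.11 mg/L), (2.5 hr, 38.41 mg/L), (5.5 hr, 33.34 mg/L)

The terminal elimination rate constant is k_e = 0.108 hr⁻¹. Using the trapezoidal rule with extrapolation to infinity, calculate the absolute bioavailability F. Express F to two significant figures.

Trapezoidal AUC_0→5.5 (oral capsule):
  [0→1]: (0.00+27.11)/2 × 1 = 13.555
  [1→2.5]: (27.11+38.41)/2 × 1.5 = 49.14
  [2.5→5.5]: (38.41+33.34)/2 × 3 = 107.625
  Sum = 170.32 mg/L·hr
Tail: C_last/k_e = 33.34/0.108 = 308.704
AUC_0→∞ (oral capsule) = 170.32 + 308.704 = 479.024 mg/L·hr
F = (AUC_ev/D_ev)/(AUC_iv/D_iv) = (479.024/200)/(880/200) = 2.39512/4.4 = 0.5443

F = 0.54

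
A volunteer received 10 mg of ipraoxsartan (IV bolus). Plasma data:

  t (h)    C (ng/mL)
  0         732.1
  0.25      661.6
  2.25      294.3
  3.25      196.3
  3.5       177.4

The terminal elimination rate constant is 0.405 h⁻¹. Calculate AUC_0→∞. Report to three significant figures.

Trapezoidal AUC_0→3.5:
  [0→0.25]: (732.1+661.6)/2 × 0.25 = 174.2125
  [0.25→2.25]: (661.6+294.3)/2 × 2 = 955.9
  [2.25→3.25]: (294.3+196.3)/2 × 1 = 245.3
  [3.25→3.5]: (196.3+177.4)/2 × 0.25 = 46.7125
  Sum = 1422.125 ng/mL·h
Extrapolated tail: C_last / k_e = 177.4 / 0.405 = 438.025
AUC_0→∞ = 1422.125 + 438.025 = 1860.15 ng/mL·h

AUC = 1860 ng/mL·h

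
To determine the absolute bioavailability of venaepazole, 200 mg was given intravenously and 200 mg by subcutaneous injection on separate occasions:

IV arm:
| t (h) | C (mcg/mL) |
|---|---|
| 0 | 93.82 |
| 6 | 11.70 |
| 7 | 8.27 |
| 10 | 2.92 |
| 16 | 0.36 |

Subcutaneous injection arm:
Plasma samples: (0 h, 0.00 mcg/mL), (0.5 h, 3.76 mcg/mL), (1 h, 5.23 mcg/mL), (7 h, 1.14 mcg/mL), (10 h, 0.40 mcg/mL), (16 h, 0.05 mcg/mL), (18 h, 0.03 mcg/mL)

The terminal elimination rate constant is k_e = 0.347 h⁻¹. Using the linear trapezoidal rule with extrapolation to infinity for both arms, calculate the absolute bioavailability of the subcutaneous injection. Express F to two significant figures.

Trapezoidal AUC_0→16 (IV):
  [0→6]: (93.82+11.70)/2 × 6 = 316.56
  [6→7]: (11.70+8.27)/2 × 1 = 9.985
  [7→10]: (8.27+2.92)/2 × 3 = 16.785
  [10→16]: (2.92+0.36)/2 × 6 = 9.84
  Sum = 353.17 mcg/mL·h
IV tail: 0.36/0.347 = 1.037; AUC_iv,0→∞ = 353.17 + 1.037 = 354.207 mcg/mL·h
Trapezoidal AUC_0→18 (subcutaneous injection):
  [0→0.5]: (0.00+3.76)/2 × 0.5 = 0.94
  [0.5→1]: (3.76+5.23)/2 × 0.5 = 2.2475
  [1→7]: (5.23+1.14)/2 × 6 = 19.11
  [7→10]: (1.14+0.40)/2 × 3 = 2.31
  [10→16]: (0.40+0.05)/2 × 6 = 1.35
  [16→18]: (0.05+0.03)/2 × 2 = 0.08
  Sum = 26.0375 mcg/mL·h
subcutaneous injection tail: 0.03/0.347 = 0.086; AUC_ev,0→∞ = 26.0375 + 0.086 = 26.1235 mcg/mL·h
F = (AUC_ev/D_ev)/(AUC_iv/D_iv) = (26.1235/200)/(354.207/200) = 0.1306175/1.771035 = 0.0738

F = 0.074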